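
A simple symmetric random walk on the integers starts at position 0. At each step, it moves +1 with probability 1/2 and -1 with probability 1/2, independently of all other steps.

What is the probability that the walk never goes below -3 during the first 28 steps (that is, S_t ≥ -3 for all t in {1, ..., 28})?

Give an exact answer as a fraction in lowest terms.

Answer: 145422675/268435456

Derivation:
Let f(t,s) = #length-t paths at position s with S_1..S_t all ≥ -3.
f(t,s) = f(t-1,s-1) + f(t-1,s+1) for s ≥ -3; f(t,s) = 0 for s < -3.
t=0: f(0,0)=1
t=1: f(1,-1)=1 f(1,1)=1
t=2: f(2,-2)=1 f(2,0)=2 f(2,2)=1
t=3: f(3,-3)=1 f(3,-1)=3 f(3,1)=3 f(3,3)=1
t=4: f(4,-2)=4 f(4,0)=6 f(4,2)=4 f(4,4)=1
t=5: f(5,-3)=4 f(5,-1)=10 f(5,1)=10 f(5,3)=5 f(5,5)=1
t=6: f(6,-2)=14 f(6,0)=20 f(6,2)=15 f(6,4)=6 f(6,6)=1
t=7: f(7,-3)=14 f(7,-1)=34 f(7,1)=35 f(7,3)=21 f(7,5)=7 f(7,7)=1
t=8: f(8,-2)=48 f(8,0)=69 f(8,2)=56 f(8,4)=28 f(8,6)=8 f(8,8)=1
t=9: f(9,-3)=48 f(9,-1)=117 f(9,1)=125 f(9,3)=84 f(9,5)=36 f(9,7)=9 f(9,9)=1
t=10: f(10,-2)=165 f(10,0)=242 f(10,2)=209 f(10,4)=120 f(10,6)=45 f(10,8)=10 f(10,10)=1
t=11: f(11,-3)=165 f(11,-1)=407 f(11,1)=451 f(11,3)=329 f(11,5)=165 f(11,7)=55 f(11,9)=11 f(11,11)=1
t=12: f(12,-2)=572 f(12,0)=858 f(12,2)=780 f(12,4)=494 f(12,6)=220 f(12,8)=66 f(12,10)=12 f(12,12)=1
t=13: f(13,-3)=572 f(13,-1)=1430 f(13,1)=1638 f(13,3)=1274 f(13,5)=714 f(13,7)=286 f(13,9)=78 f(13,11)=13 f(13,13)=1
t=14: f(14,-2)=2002 f(14,0)=3068 f(14,2)=2912 f(14,4)=1988 f(14,6)=1000 f(14,8)=364 f(14,10)=91 f(14,12)=14 f(14,14)=1
t=15: f(15,-3)=2002 f(15,-1)=5070 f(15,1)=5980 f(15,3)=4900 f(15,5)=2988 f(15,7)=1364 f(15,9)=455 f(15,11)=105 f(15,13)=15 f(15,15)=1
t=16: f(16,-2)=7072 f(16,0)=11050 f(16,2)=10880 f(16,4)=7888 f(16,6)=4352 f(16,8)=1819 f(16,10)=560 f(16,12)=120 f(16,14)=16 f(16,16)=1
t=17: f(17,-3)=7072 f(17,-1)=18122 f(17,1)=21930 f(17,3)=18768 f(17,5)=12240 f(17,7)=6171 f(17,9)=2379 f(17,11)=680 f(17,13)=136 f(17,15)=17 f(17,17)=1
t=18: f(18,-2)=25194 f(18,0)=40052 f(18,2)=40698 f(18,4)=31008 f(18,6)=18411 f(18,8)=8550 f(18,10)=3059 f(18,12)=816 f(18,14)=153 f(18,16)=18 f(18,18)=1
t=19: f(19,-3)=25194 f(19,-1)=65246 f(19,1)=80750 f(19,3)=71706 f(19,5)=49419 f(19,7)=26961 f(19,9)=11609 f(19,11)=3875 f(19,13)=969 f(19,15)=171 f(19,17)=19 f(19,19)=1
t=20: f(20,-2)=90440 f(20,0)=145996 f(20,2)=152456 f(20,4)=121125 f(20,6)=76380 f(20,8)=38570 f(20,10)=15484 f(20,12)=4844 f(20,14)=1140 f(20,16)=190 f(20,18)=20 f(20,20)=1
t=21: f(21,-3)=90440 f(21,-1)=236436 f(21,1)=298452 f(21,3)=273581 f(21,5)=197505 f(21,7)=114950 f(21,9)=54054 f(21,11)=20328 f(21,13)=5984 f(21,15)=1330 f(21,17)=210 f(21,19)=21 f(21,21)=1
t=22: f(22,-2)=326876 f(22,0)=534888 f(22,2)=572033 f(22,4)=471086 f(22,6)=312455 f(22,8)=169004 f(22,10)=74382 f(22,12)=26312 f(22,14)=7314 f(22,16)=1540 f(22,18)=231 f(22,20)=22 f(22,22)=1
t=23: f(23,-3)=326876 f(23,-1)=861764 f(23,1)=1106921 f(23,3)=1043119 f(23,5)=783541 f(23,7)=481459 f(23,9)=243386 f(23,11)=100694 f(23,13)=33626 f(23,15)=8854 f(23,17)=1771 f(23,19)=253 f(23,21)=23 f(23,23)=1
t=24: f(24,-2)=1188640 f(24,0)=1968685 f(24,2)=2150040 f(24,4)=1826660 f(24,6)=1265000 f(24,8)=724845 f(24,10)=344080 f(24,12)=134320 f(24,14)=42480 f(24,16)=10625 f(24,18)=2024 f(24,20)=276 f(24,22)=24 f(24,24)=1
t=25: f(25,-3)=1188640 f(25,-1)=3157325 f(25,1)=4118725 f(25,3)=3976700 f(25,5)=3091660 f(25,7)=1989845 f(25,9)=1068925 f(25,11)=478400 f(25,13)=176800 f(25,15)=53105 f(25,17)=12649 f(25,19)=2300 f(25,21)=300 f(25,23)=25 f(25,25)=1
t=26: f(26,-2)=4345965 f(26,0)=7276050 f(26,2)=8095425 f(26,4)=7068360 f(26,6)=5081505 f(26,8)=3058770 f(26,10)=1547325 f(26,12)=655200 f(26,14)=229905 f(26,16)=65754 f(26,18)=14949 f(26,20)=2600 f(26,22)=325 f(26,24)=26 f(26,26)=1
t=27: f(27,-3)=4345965 f(27,-1)=11622015 f(27,1)=15371475 f(27,3)=15163785 f(27,5)=12149865 f(27,7)=8140275 f(27,9)=4606095 f(27,11)=2202525 f(27,13)=885105 f(27,15)=295659 f(27,17)=80703 f(27,19)=17549 f(27,21)=2925 f(27,23)=351 f(27,25)=27 f(27,27)=1
t=28: f(28,-2)=15967980 f(28,0)=26993490 f(28,2)=30535260 f(28,4)=27313650 f(28,6)=20290140 f(28,8)=12746370 f(28,10)=6808620 f(28,12)=3087630 f(28,14)=1180764 f(28,16)=376362 f(28,18)=98252 f(28,20)=20474 f(28,22)=3276 f(28,24)=378 f(28,26)=28 f(28,28)=1
Σ_s f(28,s) = 145422675
P = 145422675/268435456 = 145422675/268435456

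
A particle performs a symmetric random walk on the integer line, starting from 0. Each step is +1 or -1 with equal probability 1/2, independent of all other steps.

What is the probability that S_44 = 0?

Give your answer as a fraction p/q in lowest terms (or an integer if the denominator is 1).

To return to 0 after 44 steps: need exactly 22 steps of +1 and 22 of -1.
Favorable paths: C(44,22) = 2104098963720
Total paths: 2^44 = 17592186044416
P = 2104098963720/17592186044416 = 263012370465/2199023255552

Answer: 263012370465/2199023255552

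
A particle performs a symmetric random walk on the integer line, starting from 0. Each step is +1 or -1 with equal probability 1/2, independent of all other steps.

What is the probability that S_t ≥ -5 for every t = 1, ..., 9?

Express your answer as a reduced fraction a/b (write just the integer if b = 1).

Answer: 123/128

Derivation:
Let f(t,s) = #length-t paths at position s with S_1..S_t all ≥ -5.
f(t,s) = f(t-1,s-1) + f(t-1,s+1) for s ≥ -5; f(t,s) = 0 for s < -5.
t=0: f(0,0)=1
t=1: f(1,-1)=1 f(1,1)=1
t=2: f(2,-2)=1 f(2,0)=2 f(2,2)=1
t=3: f(3,-3)=1 f(3,-1)=3 f(3,1)=3 f(3,3)=1
t=4: f(4,-4)=1 f(4,-2)=4 f(4,0)=6 f(4,2)=4 f(4,4)=1
t=5: f(5,-5)=1 f(5,-3)=5 f(5,-1)=10 f(5,1)=10 f(5,3)=5 f(5,5)=1
t=6: f(6,-4)=6 f(6,-2)=15 f(6,0)=20 f(6,2)=15 f(6,4)=6 f(6,6)=1
t=7: f(7,-5)=6 f(7,-3)=21 f(7,-1)=35 f(7,1)=35 f(7,3)=21 f(7,5)=7 f(7,7)=1
t=8: f(8,-4)=27 f(8,-2)=56 f(8,0)=70 f(8,2)=56 f(8,4)=28 f(8,6)=8 f(8,8)=1
t=9: f(9,-5)=27 f(9,-3)=83 f(9,-1)=126 f(9,1)=126 f(9,3)=84 f(9,5)=36 f(9,7)=9 f(9,9)=1
Σ_s f(9,s) = 492
P = 492/512 = 123/128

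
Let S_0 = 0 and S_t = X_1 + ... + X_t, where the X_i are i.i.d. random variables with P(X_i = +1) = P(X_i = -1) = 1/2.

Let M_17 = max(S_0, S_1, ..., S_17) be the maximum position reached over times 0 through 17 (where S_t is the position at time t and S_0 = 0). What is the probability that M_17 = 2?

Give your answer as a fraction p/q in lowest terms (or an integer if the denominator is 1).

Let M_17 = max(S_0,...,S_17). Use the reflection principle: for j ≥ 1, #{paths with M_17 ≥ j} = #{S_17 ≥ j} + #{S_17 ≥ j+1}.
By reflection, #{M_17 ≥ 2} = #{S_17 ≥ 2} + #{S_17 ≥ 3} = 41226 + 41226 = 82452.
#{M_17 ≥ 3} = #{S_17 ≥ 3} + #{S_17 ≥ 4} = 41226 + 21778 = 63004.
#{M_17 = 2} = 82452 - 63004 = 19448.
P(M_17 = 2) = 19448/131072 = 2431/16384

Answer: 2431/16384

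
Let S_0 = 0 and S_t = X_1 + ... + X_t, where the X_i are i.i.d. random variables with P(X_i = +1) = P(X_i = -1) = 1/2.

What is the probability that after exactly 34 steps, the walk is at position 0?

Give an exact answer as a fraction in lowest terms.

To return to 0 after 34 steps: need exactly 17 steps of +1 and 17 of -1.
Favorable paths: C(34,17) = 2333606220
Total paths: 2^34 = 17179869184
P = 2333606220/17179869184 = 583401555/4294967296

Answer: 583401555/4294967296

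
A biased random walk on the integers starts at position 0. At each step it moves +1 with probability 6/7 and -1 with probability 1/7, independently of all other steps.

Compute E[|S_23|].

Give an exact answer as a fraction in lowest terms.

Answer: 64232987420030586491/3909821048582988049

Derivation:
S_23 takes values m ≡ 1 (mod 2) with |m| ≤ 23; P(S_23=m) = C(23,(23+m)/2) · (6/7)^((23+m)/2) · (1/7)^((23-m)/2).
Distribution: P(S=-23)=1/27368747340080916343, P(S=-21)=138/27368747340080916343, P(S=-19)=9108/27368747340080916343, P(S=-17)=54648/3909821048582988049, P(S=-15)=1639440/3909821048582988049, P(S=-13)=37379232/3909821048582988049, P(S=-11)=672826176/3909821048582988049, P(S=-9)=68628269952/27368747340080916343, P(S=-7)=823539239424/27368747340080916343, P(S=-5)=8235392394240/27368747340080916343, P(S=-3)=9882470873088/3909821048582988049, P(S=-1)=70075702554624/3909821048582988049, P(S=1)=420454215327744/3909821048582988049, P(S=3)=2134613708587008/3909821048582988049, P(S=5)=64038411257610240/27368747340080916343, P(S=7)=230538280527396864/27368747340080916343, P(S=9)=691614841582190592/27368747340080916343, P(S=11)=244099355852537856/3909821048582988049, P(S=13)=488198711705075712/3909821048582988049, P(S=15)=770840071113277440/3909821048582988049, P(S=17)=925008085335932928/3909821048582988049, P(S=19)=5550048512015597568/27368747340080916343, P(S=21)=3027299188372144128/27368747340080916343, P(S=23)=789730223053602816/27368747340080916343
E[|S_23|] = Σ_m |m|·P(S_23=m) = 64232987420030586491/3909821048582988049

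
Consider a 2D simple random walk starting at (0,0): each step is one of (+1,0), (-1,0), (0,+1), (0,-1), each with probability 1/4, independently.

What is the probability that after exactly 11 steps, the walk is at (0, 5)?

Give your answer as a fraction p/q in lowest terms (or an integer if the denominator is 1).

Let h be the number of horizontal steps (so 11-h are vertical). To end at (0,5) need (h+0)/2 right-steps and ((11-h)+5)/2 up-steps.
Sum over h with 0 ≤ h ≤ 6, h ≡ 0 (mod 2), 11-h ≡ 1 (mod 2):
h=0: C(11,0)·C(0,0)·C(11,8) = 1·1·165 = 165
h=2: C(11,2)·C(2,1)·C(9,7) = 55·2·36 = 3960
h=4: C(11,4)·C(4,2)·C(7,6) = 330·6·7 = 13860
h=6: C(11,6)·C(6,3)·C(5,5) = 462·20·1 = 9240
Total favorable: 27225
Total paths: 4^11 = 4194304
P = 27225/4194304 = 27225/4194304

Answer: 27225/4194304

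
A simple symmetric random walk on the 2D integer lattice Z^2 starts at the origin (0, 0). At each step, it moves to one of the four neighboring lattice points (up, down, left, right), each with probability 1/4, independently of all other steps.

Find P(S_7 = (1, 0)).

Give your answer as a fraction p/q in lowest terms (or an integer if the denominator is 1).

Let h be the number of horizontal steps (so 7-h are vertical). To end at (1,0) need (h+1)/2 right-steps and ((7-h)+0)/2 up-steps.
Sum over h with 1 ≤ h ≤ 7, h ≡ 1 (mod 2), 7-h ≡ 0 (mod 2):
h=1: C(7,1)·C(1,1)·C(6,3) = 7·1·20 = 140
h=3: C(7,3)·C(3,2)·C(4,2) = 35·3·6 = 630
h=5: C(7,5)·C(5,3)·C(2,1) = 21·10·2 = 420
h=7: C(7,7)·C(7,4)·C(0,0) = 1·35·1 = 35
Total favorable: 1225
Total paths: 4^7 = 16384
P = 1225/16384 = 1225/16384

Answer: 1225/16384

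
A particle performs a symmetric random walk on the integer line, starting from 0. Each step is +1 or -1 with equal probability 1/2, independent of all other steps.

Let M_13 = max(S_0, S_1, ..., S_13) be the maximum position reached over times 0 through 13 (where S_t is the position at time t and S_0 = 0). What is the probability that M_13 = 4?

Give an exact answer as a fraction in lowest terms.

Let M_13 = max(S_0,...,S_13). Use the reflection principle: for j ≥ 1, #{paths with M_13 ≥ j} = #{S_13 ≥ j} + #{S_13 ≥ j+1}.
By reflection, #{M_13 ≥ 4} = #{S_13 ≥ 4} + #{S_13 ≥ 5} = 1093 + 1093 = 2186.
#{M_13 ≥ 5} = #{S_13 ≥ 5} + #{S_13 ≥ 6} = 1093 + 378 = 1471.
#{M_13 = 4} = 2186 - 1471 = 715.
P(M_13 = 4) = 715/8192 = 715/8192

Answer: 715/8192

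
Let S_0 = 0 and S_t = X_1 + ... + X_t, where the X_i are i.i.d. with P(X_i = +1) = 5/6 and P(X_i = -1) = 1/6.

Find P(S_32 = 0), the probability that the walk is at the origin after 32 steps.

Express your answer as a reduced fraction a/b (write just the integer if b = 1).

To be at 0 after 32 steps: need exactly 16 steps of +1 and 16 of -1.
Number of such sequences: C(32,16) = 601080390
Each has probability (5/6)^16 · (1/6)^16 = 152587890625/7958661109946400884391936
P = 601080390 · 152587890625/7958661109946400884391936 = 5095421600341796875/442147839441466715799552

Answer: 5095421600341796875/442147839441466715799552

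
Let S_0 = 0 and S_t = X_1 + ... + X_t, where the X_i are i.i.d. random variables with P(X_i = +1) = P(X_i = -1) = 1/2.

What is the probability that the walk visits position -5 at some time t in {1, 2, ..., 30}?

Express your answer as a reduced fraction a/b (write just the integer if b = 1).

Answer: 194129627/536870912

Derivation:
Count via complement. Let g(t,s) = #length-t paths at position s with S_1..S_t all ≠ -5.
g(t,s) = g(t-1,s-1) + g(t-1,s+1) for s ≠ -5; g(t,-5) = 0.
t=0: g(0,0)=1
t=1: g(1,-1)=1 g(1,1)=1
t=2: g(2,-2)=1 g(2,0)=2 g(2,2)=1
t=3: g(3,-3)=1 g(3,-1)=3 g(3,1)=3 g(3,3)=1
t=4: g(4,-4)=1 g(4,-2)=4 g(4,0)=6 g(4,2)=4 g(4,4)=1
t=5: g(5,-3)=5 g(5,-1)=10 g(5,1)=10 g(5,3)=5 g(5,5)=1
t=6: g(6,-4)=5 g(6,-2)=15 g(6,0)=20 g(6,2)=15 g(6,4)=6 g(6,6)=1
t=7: g(7,-3)=20 g(7,-1)=35 g(7,1)=35 g(7,3)=21 g(7,5)=7 g(7,7)=1
t=8: g(8,-4)=20 g(8,-2)=55 g(8,0)=70 g(8,2)=56 g(8,4)=28 g(8,6)=8 g(8,8)=1
t=9: g(9,-3)=75 g(9,-1)=125 g(9,1)=126 g(9,3)=84 g(9,5)=36 g(9,7)=9 g(9,9)=1
t=10: g(10,-4)=75 g(10,-2)=200 g(10,0)=251 g(10,2)=210 g(10,4)=120 g(10,6)=45 g(10,8)=10 g(10,10)=1
t=11: g(11,-3)=275 g(11,-1)=451 g(11,1)=461 g(11,3)=330 g(11,5)=165 g(11,7)=55 g(11,9)=11 g(11,11)=1
t=12: g(12,-4)=275 g(12,-2)=726 g(12,0)=912 g(12,2)=791 g(12,4)=495 g(12,6)=220 g(12,8)=66 g(12,10)=12 g(12,12)=1
t=13: g(13,-3)=1001 g(13,-1)=1638 g(13,1)=1703 g(13,3)=1286 g(13,5)=715 g(13,7)=286 g(13,9)=78 g(13,11)=13 g(13,13)=1
t=14: g(14,-4)=1001 g(14,-2)=2639 g(14,0)=3341 g(14,2)=2989 g(14,4)=2001 g(14,6)=1001 g(14,8)=364 g(14,10)=91 g(14,12)=14 g(14,14)=1
t=15: g(15,-3)=3640 g(15,-1)=5980 g(15,1)=6330 g(15,3)=4990 g(15,5)=3002 g(15,7)=1365 g(15,9)=455 g(15,11)=105 g(15,13)=15 g(15,15)=1
t=16: g(16,-4)=3640 g(16,-2)=9620 g(16,0)=12310 g(16,2)=11320 g(16,4)=7992 g(16,6)=4367 g(16,8)=1820 g(16,10)=560 g(16,12)=120 g(16,14)=16 g(16,16)=1
t=17: g(17,-3)=13260 g(17,-1)=21930 g(17,1)=23630 g(17,3)=19312 g(17,5)=12359 g(17,7)=6187 g(17,9)=2380 g(17,11)=680 g(17,13)=136 g(17,15)=17 g(17,17)=1
t=18: g(18,-4)=13260 g(18,-2)=35190 g(18,0)=45560 g(18,2)=42942 g(18,4)=31671 g(18,6)=18546 g(18,8)=8567 g(18,10)=3060 g(18,12)=816 g(18,14)=153 g(18,16)=18 g(18,18)=1
t=19: g(19,-3)=48450 g(19,-1)=80750 g(19,1)=88502 g(19,3)=74613 g(19,5)=50217 g(19,7)=27113 g(19,9)=11627 g(19,11)=3876 g(19,13)=969 g(19,15)=171 g(19,17)=19 g(19,19)=1
t=20: g(20,-4)=48450 g(20,-2)=129200 g(20,0)=169252 g(20,2)=163115 g(20,4)=124830 g(20,6)=77330 g(20,8)=38740 g(20,10)=15503 g(20,12)=4845 g(20,14)=1140 g(20,16)=190 g(20,18)=20 g(20,20)=1
t=21: g(21,-3)=177650 g(21,-1)=298452 g(21,1)=332367 g(21,3)=287945 g(21,5)=202160 g(21,7)=116070 g(21,9)=54243 g(21,11)=20348 g(21,13)=5985 g(21,15)=1330 g(21,17)=210 g(21,19)=21 g(21,21)=1
t=22: g(22,-4)=177650 g(22,-2)=476102 g(22,0)=630819 g(22,2)=620312 g(22,4)=490105 g(22,6)=318230 g(22,8)=170313 g(22,10)=74591 g(22,12)=26333 g(22,14)=7315 g(22,16)=1540 g(22,18)=231 g(22,20)=22 g(22,22)=1
t=23: g(23,-3)=653752 g(23,-1)=1106921 g(23,1)=1251131 g(23,3)=1110417 g(23,5)=808335 g(23,7)=488543 g(23,9)=244904 g(23,11)=100924 g(23,13)=33648 g(23,15)=8855 g(23,17)=1771 g(23,19)=253 g(23,21)=23 g(23,23)=1
t=24: g(24,-4)=653752 g(24,-2)=1760673 g(24,0)=2358052 g(24,2)=2361548 g(24,4)=1918752 g(24,6)=1296878 g(24,8)=733447 g(24,10)=345828 g(24,12)=134572 g(24,14)=42503 g(24,16)=10626 g(24,18)=2024 g(24,20)=276 g(24,22)=24 g(24,24)=1
t=25: g(25,-3)=2414425 g(25,-1)=4118725 g(25,1)=4719600 g(25,3)=4280300 g(25,5)=3215630 g(25,7)=2030325 g(25,9)=1079275 g(25,11)=480400 g(25,13)=177075 g(25,15)=53129 g(25,17)=12650 g(25,19)=2300 g(25,21)=300 g(25,23)=25 g(25,25)=1
t=26: g(26,-4)=2414425 g(26,-2)=6533150 g(26,0)=8838325 g(26,2)=8999900 g(26,4)=7495930 g(26,6)=5245955 g(26,8)=3109600 g(26,10)=1559675 g(26,12)=657475 g(26,14)=230204 g(26,16)=65779 g(26,18)=14950 g(26,20)=2600 g(26,22)=325 g(26,24)=26 g(26,26)=1
t=27: g(27,-3)=8947575 g(27,-1)=15371475 g(27,1)=17838225 g(27,3)=16495830 g(27,5)=12741885 g(27,7)=8355555 g(27,9)=4669275 g(27,11)=2217150 g(27,13)=887679 g(27,15)=295983 g(27,17)=80729 g(27,19)=17550 g(27,21)=2925 g(27,23)=351 g(27,25)=27 g(27,27)=1
t=28: g(28,-4)=8947575 g(28,-2)=24319050 g(28,0)=33209700 g(28,2)=34334055 g(28,4)=29237715 g(28,6)=21097440 g(28,8)=13024830 g(28,10)=6886425 g(28,12)=3104829 g(28,14)=1183662 g(28,16)=376712 g(28,18)=98279 g(28,20)=20475 g(28,22)=3276 g(28,24)=378 g(28,26)=28 g(28,28)=1
t=29: g(29,-3)=33266625 g(29,-1)=57528750 g(29,1)=67543755 g(29,3)=63571770 g(29,5)=50335155 g(29,7)=34122270 g(29,9)=19911255 g(29,11)=9991254 g(29,13)=4288491 g(29,15)=1560374 g(29,17)=474991 g(29,19)=118754 g(29,21)=23751 g(29,23)=3654 g(29,25)=406 g(29,27)=29 g(29,29)=1
t=30: g(30,-4)=33266625 g(30,-2)=90795375 g(30,0)=125072505 g(30,2)=131115525 g(30,4)=113906925 g(30,6)=84457425 g(30,8)=54033525 g(30,10)=29902509 g(30,12)=14279745 g(30,14)=5848865 g(30,16)=2035365 g(30,18)=593745 g(30,20)=142505 g(30,22)=27405 g(30,24)=4060 g(30,26)=435 g(30,28)=30 g(30,30)=1
Paths never hitting -5: Σ_s g(30,s) = 685482570
Paths hitting -5: 2^30 - 685482570 = 388259254
P = 388259254/1073741824 = 194129627/536870912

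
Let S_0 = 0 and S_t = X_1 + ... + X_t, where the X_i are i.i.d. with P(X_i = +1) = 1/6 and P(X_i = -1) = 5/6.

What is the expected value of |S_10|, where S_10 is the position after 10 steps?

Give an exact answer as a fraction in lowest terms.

Answer: 50470895/7558272

Derivation:
S_10 takes values m ≡ 0 (mod 2) with |m| ≤ 10; P(S_10=m) = C(10,(10+m)/2) · (1/6)^((10+m)/2) · (5/6)^((10-m)/2).
Distribution: P(S=-10)=9765625/60466176, P(S=-8)=9765625/30233088, P(S=-6)=1953125/6718464, P(S=-4)=390625/2519424, P(S=-2)=546875/10077696, P(S=0)=21875/1679616, P(S=2)=21875/10077696, P(S=4)=625/2519424, P(S=6)=125/6718464, P(S=8)=25/30233088, P(S=10)=1/60466176
E[|S_10|] = Σ_m |m|·P(S_10=m) = 50470895/7558272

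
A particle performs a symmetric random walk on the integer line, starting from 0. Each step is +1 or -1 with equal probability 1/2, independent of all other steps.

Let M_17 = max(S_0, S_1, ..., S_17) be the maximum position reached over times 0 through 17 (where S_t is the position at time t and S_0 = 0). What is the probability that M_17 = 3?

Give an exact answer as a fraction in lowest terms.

Let M_17 = max(S_0,...,S_17). Use the reflection principle: for j ≥ 1, #{paths with M_17 ≥ j} = #{S_17 ≥ j} + #{S_17 ≥ j+1}.
By reflection, #{M_17 ≥ 3} = #{S_17 ≥ 3} + #{S_17 ≥ 4} = 41226 + 21778 = 63004.
#{M_17 ≥ 4} = #{S_17 ≥ 4} + #{S_17 ≥ 5} = 21778 + 21778 = 43556.
#{M_17 = 3} = 63004 - 43556 = 19448.
P(M_17 = 3) = 19448/131072 = 2431/16384

Answer: 2431/16384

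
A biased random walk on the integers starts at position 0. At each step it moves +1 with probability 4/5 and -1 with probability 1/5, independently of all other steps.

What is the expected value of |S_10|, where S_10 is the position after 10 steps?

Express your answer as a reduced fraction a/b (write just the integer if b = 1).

Answer: 11775906/1953125

Derivation:
S_10 takes values m ≡ 0 (mod 2) with |m| ≤ 10; P(S_10=m) = C(10,(10+m)/2) · (4/5)^((10+m)/2) · (1/5)^((10-m)/2).
Distribution: P(S=-10)=1/9765625, P(S=-8)=8/1953125, P(S=-6)=144/1953125, P(S=-4)=1536/1953125, P(S=-2)=10752/1953125, P(S=0)=258048/9765625, P(S=2)=172032/1953125, P(S=4)=393216/1953125, P(S=6)=589824/1953125, P(S=8)=524288/1953125, P(S=10)=1048576/9765625
E[|S_10|] = Σ_m |m|·P(S_10=m) = 11775906/1953125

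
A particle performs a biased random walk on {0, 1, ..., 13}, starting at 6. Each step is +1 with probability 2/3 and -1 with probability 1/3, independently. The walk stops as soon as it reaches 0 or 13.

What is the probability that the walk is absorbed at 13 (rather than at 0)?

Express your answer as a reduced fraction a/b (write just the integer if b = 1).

Biased walk: p = 2/3, q = 1/3, r = q/p = 1/2
Gambler's ruin: P(hit 13 before 0 | start at 6) = (1 - r^a)/(1 - r^N)
r^6 = 1/64; r^13 = 1/8192
P = (1 - 1/64) / (1 - 1/8192) = 63/64 / 8191/8192 = 8064/8191

Answer: 8064/8191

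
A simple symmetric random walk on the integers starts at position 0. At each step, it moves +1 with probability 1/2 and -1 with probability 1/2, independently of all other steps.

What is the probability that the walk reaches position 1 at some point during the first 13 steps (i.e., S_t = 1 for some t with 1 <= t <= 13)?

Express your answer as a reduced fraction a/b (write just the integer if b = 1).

Answer: 1619/2048

Derivation:
Count via complement. Let g(t,s) = #length-t paths at position s with S_1..S_t all ≠ 1.
g(t,s) = g(t-1,s-1) + g(t-1,s+1) for s ≠ 1; g(t,1) = 0.
t=0: g(0,0)=1
t=1: g(1,-1)=1
t=2: g(2,-2)=1 g(2,0)=1
t=3: g(3,-3)=1 g(3,-1)=2
t=4: g(4,-4)=1 g(4,-2)=3 g(4,0)=2
t=5: g(5,-5)=1 g(5,-3)=4 g(5,-1)=5
t=6: g(6,-6)=1 g(6,-4)=5 g(6,-2)=9 g(6,0)=5
t=7: g(7,-7)=1 g(7,-5)=6 g(7,-3)=14 g(7,-1)=14
t=8: g(8,-8)=1 g(8,-6)=7 g(8,-4)=20 g(8,-2)=28 g(8,0)=14
t=9: g(9,-9)=1 g(9,-7)=8 g(9,-5)=27 g(9,-3)=48 g(9,-1)=42
t=10: g(10,-10)=1 g(10,-8)=9 g(10,-6)=35 g(10,-4)=75 g(10,-2)=90 g(10,0)=42
t=11: g(11,-11)=1 g(11,-9)=10 g(11,-7)=44 g(11,-5)=110 g(11,-3)=165 g(11,-1)=132
t=12: g(12,-12)=1 g(12,-10)=11 g(12,-8)=54 g(12,-6)=154 g(12,-4)=275 g(12,-2)=297 g(12,0)=132
t=13: g(13,-13)=1 g(13,-11)=12 g(13,-9)=65 g(13,-7)=208 g(13,-5)=429 g(13,-3)=572 g(13,-1)=429
Paths never hitting 1: Σ_s g(13,s) = 1716
Paths hitting 1: 2^13 - 1716 = 6476
P = 6476/8192 = 1619/2048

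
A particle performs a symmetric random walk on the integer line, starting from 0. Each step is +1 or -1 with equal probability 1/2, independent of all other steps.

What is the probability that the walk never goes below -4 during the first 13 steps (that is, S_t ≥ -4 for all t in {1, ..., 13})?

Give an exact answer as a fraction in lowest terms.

Answer: 6721/8192

Derivation:
Let f(t,s) = #length-t paths at position s with S_1..S_t all ≥ -4.
f(t,s) = f(t-1,s-1) + f(t-1,s+1) for s ≥ -4; f(t,s) = 0 for s < -4.
t=0: f(0,0)=1
t=1: f(1,-1)=1 f(1,1)=1
t=2: f(2,-2)=1 f(2,0)=2 f(2,2)=1
t=3: f(3,-3)=1 f(3,-1)=3 f(3,1)=3 f(3,3)=1
t=4: f(4,-4)=1 f(4,-2)=4 f(4,0)=6 f(4,2)=4 f(4,4)=1
t=5: f(5,-3)=5 f(5,-1)=10 f(5,1)=10 f(5,3)=5 f(5,5)=1
t=6: f(6,-4)=5 f(6,-2)=15 f(6,0)=20 f(6,2)=15 f(6,4)=6 f(6,6)=1
t=7: f(7,-3)=20 f(7,-1)=35 f(7,1)=35 f(7,3)=21 f(7,5)=7 f(7,7)=1
t=8: f(8,-4)=20 f(8,-2)=55 f(8,0)=70 f(8,2)=56 f(8,4)=28 f(8,6)=8 f(8,8)=1
t=9: f(9,-3)=75 f(9,-1)=125 f(9,1)=126 f(9,3)=84 f(9,5)=36 f(9,7)=9 f(9,9)=1
t=10: f(10,-4)=75 f(10,-2)=200 f(10,0)=251 f(10,2)=210 f(10,4)=120 f(10,6)=45 f(10,8)=10 f(10,10)=1
t=11: f(11,-3)=275 f(11,-1)=451 f(11,1)=461 f(11,3)=330 f(11,5)=165 f(11,7)=55 f(11,9)=11 f(11,11)=1
t=12: f(12,-4)=275 f(12,-2)=726 f(12,0)=912 f(12,2)=791 f(12,4)=495 f(12,6)=220 f(12,8)=66 f(12,10)=12 f(12,12)=1
t=13: f(13,-3)=1001 f(13,-1)=1638 f(13,1)=1703 f(13,3)=1286 f(13,5)=715 f(13,7)=286 f(13,9)=78 f(13,11)=13 f(13,13)=1
Σ_s f(13,s) = 6721
P = 6721/8192 = 6721/8192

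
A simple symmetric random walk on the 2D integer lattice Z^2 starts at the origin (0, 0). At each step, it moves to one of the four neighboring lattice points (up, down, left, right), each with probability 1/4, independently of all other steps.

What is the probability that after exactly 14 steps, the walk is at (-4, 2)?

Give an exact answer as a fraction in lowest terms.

Answer: 3006003/268435456

Derivation:
Let h be the number of horizontal steps (so 14-h are vertical). To end at (-4,2) need (h-4)/2 right-steps and ((14-h)+2)/2 up-steps.
Sum over h with 4 ≤ h ≤ 12, h ≡ 0 (mod 2), 14-h ≡ 0 (mod 2):
h=4: C(14,4)·C(4,0)·C(10,6) = 1001·1·210 = 210210
h=6: C(14,6)·C(6,1)·C(8,5) = 3003·6·56 = 1009008
h=8: C(14,8)·C(8,2)·C(6,4) = 3003·28·15 = 1261260
h=10: C(14,10)·C(10,3)·C(4,3) = 1001·120·4 = 480480
h=12: C(14,12)·C(12,4)·C(2,2) = 91·495·1 = 45045
Total favorable: 3006003
Total paths: 4^14 = 268435456
P = 3006003/268435456 = 3006003/268435456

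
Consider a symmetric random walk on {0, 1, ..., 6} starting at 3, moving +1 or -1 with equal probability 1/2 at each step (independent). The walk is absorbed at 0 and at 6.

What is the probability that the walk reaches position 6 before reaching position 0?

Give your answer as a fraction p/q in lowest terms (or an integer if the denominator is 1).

Answer: 1/2

Derivation:
Symmetric walk (p = 1/2): the harmonic-function argument gives P(hit 6 before 0 | start at 3) = a/N.
P = 3/6 = 1/2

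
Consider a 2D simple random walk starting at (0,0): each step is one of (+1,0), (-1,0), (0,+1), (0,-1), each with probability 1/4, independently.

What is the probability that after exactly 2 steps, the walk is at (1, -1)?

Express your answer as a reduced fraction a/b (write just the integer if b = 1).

Answer: 1/8

Derivation:
Let h be the number of horizontal steps (so 2-h are vertical). To end at (1,-1) need (h+1)/2 right-steps and ((2-h)-1)/2 up-steps.
Sum over h with 1 ≤ h ≤ 1, h ≡ 1 (mod 2), 2-h ≡ 1 (mod 2):
h=1: C(2,1)·C(1,1)·C(1,0) = 2·1·1 = 2
Total favorable: 2
Total paths: 4^2 = 16
P = 2/16 = 1/8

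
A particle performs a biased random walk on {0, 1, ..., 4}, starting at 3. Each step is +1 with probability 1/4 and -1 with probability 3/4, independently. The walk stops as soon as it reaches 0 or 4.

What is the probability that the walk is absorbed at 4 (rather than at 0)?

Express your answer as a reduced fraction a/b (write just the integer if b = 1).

Biased walk: p = 1/4, q = 3/4, r = q/p = 3
Gambler's ruin: P(hit 4 before 0 | start at 3) = (1 - r^a)/(1 - r^N)
r^3 = 27; r^4 = 81
P = (1 - 27) / (1 - 81) = -26 / -80 = 13/40

Answer: 13/40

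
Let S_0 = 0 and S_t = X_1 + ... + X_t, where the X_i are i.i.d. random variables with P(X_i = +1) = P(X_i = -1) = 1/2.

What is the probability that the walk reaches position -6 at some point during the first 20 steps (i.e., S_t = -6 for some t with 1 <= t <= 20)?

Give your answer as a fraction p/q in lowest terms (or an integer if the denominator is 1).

Count via complement. Let g(t,s) = #length-t paths at position s with S_1..S_t all ≠ -6.
g(t,s) = g(t-1,s-1) + g(t-1,s+1) for s ≠ -6; g(t,-6) = 0.
t=0: g(0,0)=1
t=1: g(1,-1)=1 g(1,1)=1
t=2: g(2,-2)=1 g(2,0)=2 g(2,2)=1
t=3: g(3,-3)=1 g(3,-1)=3 g(3,1)=3 g(3,3)=1
t=4: g(4,-4)=1 g(4,-2)=4 g(4,0)=6 g(4,2)=4 g(4,4)=1
t=5: g(5,-5)=1 g(5,-3)=5 g(5,-1)=10 g(5,1)=10 g(5,3)=5 g(5,5)=1
t=6: g(6,-4)=6 g(6,-2)=15 g(6,0)=20 g(6,2)=15 g(6,4)=6 g(6,6)=1
t=7: g(7,-5)=6 g(7,-3)=21 g(7,-1)=35 g(7,1)=35 g(7,3)=21 g(7,5)=7 g(7,7)=1
t=8: g(8,-4)=27 g(8,-2)=56 g(8,0)=70 g(8,2)=56 g(8,4)=28 g(8,6)=8 g(8,8)=1
t=9: g(9,-5)=27 g(9,-3)=83 g(9,-1)=126 g(9,1)=126 g(9,3)=84 g(9,5)=36 g(9,7)=9 g(9,9)=1
t=10: g(10,-4)=110 g(10,-2)=209 g(10,0)=252 g(10,2)=210 g(10,4)=120 g(10,6)=45 g(10,8)=10 g(10,10)=1
t=11: g(11,-5)=110 g(11,-3)=319 g(11,-1)=461 g(11,1)=462 g(11,3)=330 g(11,5)=165 g(11,7)=55 g(11,9)=11 g(11,11)=1
t=12: g(12,-4)=429 g(12,-2)=780 g(12,0)=923 g(12,2)=792 g(12,4)=495 g(12,6)=220 g(12,8)=66 g(12,10)=12 g(12,12)=1
t=13: g(13,-5)=429 g(13,-3)=1209 g(13,-1)=1703 g(13,1)=1715 g(13,3)=1287 g(13,5)=715 g(13,7)=286 g(13,9)=78 g(13,11)=13 g(13,13)=1
t=14: g(14,-4)=1638 g(14,-2)=2912 g(14,0)=3418 g(14,2)=3002 g(14,4)=2002 g(14,6)=1001 g(14,8)=364 g(14,10)=91 g(14,12)=14 g(14,14)=1
t=15: g(15,-5)=1638 g(15,-3)=4550 g(15,-1)=6330 g(15,1)=6420 g(15,3)=5004 g(15,5)=3003 g(15,7)=1365 g(15,9)=455 g(15,11)=105 g(15,13)=15 g(15,15)=1
t=16: g(16,-4)=6188 g(16,-2)=10880 g(16,0)=12750 g(16,2)=11424 g(16,4)=8007 g(16,6)=4368 g(16,8)=1820 g(16,10)=560 g(16,12)=120 g(16,14)=16 g(16,16)=1
t=17: g(17,-5)=6188 g(17,-3)=17068 g(17,-1)=23630 g(17,1)=24174 g(17,3)=19431 g(17,5)=12375 g(17,7)=6188 g(17,9)=2380 g(17,11)=680 g(17,13)=136 g(17,15)=17 g(17,17)=1
t=18: g(18,-4)=23256 g(18,-2)=40698 g(18,0)=47804 g(18,2)=43605 g(18,4)=31806 g(18,6)=18563 g(18,8)=8568 g(18,10)=3060 g(18,12)=816 g(18,14)=153 g(18,16)=18 g(18,18)=1
t=19: g(19,-5)=23256 g(19,-3)=63954 g(19,-1)=88502 g(19,1)=91409 g(19,3)=75411 g(19,5)=50369 g(19,7)=27131 g(19,9)=11628 g(19,11)=3876 g(19,13)=969 g(19,15)=171 g(19,17)=19 g(19,19)=1
t=20: g(20,-4)=87210 g(20,-2)=152456 g(20,0)=179911 g(20,2)=166820 g(20,4)=125780 g(20,6)=77500 g(20,8)=38759 g(20,10)=15504 g(20,12)=4845 g(20,14)=1140 g(20,16)=190 g(20,18)=20 g(20,20)=1
Paths never hitting -6: Σ_s g(20,s) = 850136
Paths hitting -6: 2^20 - 850136 = 198440
P = 198440/1048576 = 24805/131072

Answer: 24805/131072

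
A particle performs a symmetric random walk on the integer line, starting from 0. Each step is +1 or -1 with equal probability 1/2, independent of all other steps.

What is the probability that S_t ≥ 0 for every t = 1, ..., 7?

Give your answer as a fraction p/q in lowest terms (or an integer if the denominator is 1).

Let f(t,s) = #length-t paths at position s with S_1..S_t all ≥ 0.
f(t,s) = f(t-1,s-1) + f(t-1,s+1) for s ≥ 0; f(t,s) = 0 for s < 0.
t=0: f(0,0)=1
t=1: f(1,1)=1
t=2: f(2,0)=1 f(2,2)=1
t=3: f(3,1)=2 f(3,3)=1
t=4: f(4,0)=2 f(4,2)=3 f(4,4)=1
t=5: f(5,1)=5 f(5,3)=4 f(5,5)=1
t=6: f(6,0)=5 f(6,2)=9 f(6,4)=5 f(6,6)=1
t=7: f(7,1)=14 f(7,3)=14 f(7,5)=6 f(7,7)=1
Σ_s f(7,s) = 35
P = 35/128 = 35/128

Answer: 35/128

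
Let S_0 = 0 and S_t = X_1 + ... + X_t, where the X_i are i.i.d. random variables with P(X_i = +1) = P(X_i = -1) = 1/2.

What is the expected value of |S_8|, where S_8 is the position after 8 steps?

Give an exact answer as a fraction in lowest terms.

S_8 takes values m ≡ 0 (mod 2) with |m| ≤ 8; P(S_8=m) = C(8,(8+m)/2)/2^8.
Total paths: 2^8 = 256
Distribution: P(S=-8)=1/256, P(S=-6)=8/256, P(S=-4)=28/256, P(S=-2)=56/256, P(S=0)=70/256, P(S=2)=56/256, P(S=4)=28/256, P(S=6)=8/256, P(S=8)=1/256
E[|S_8|] = Σ_m |m|·P(S_8=m) = 560/256 = 35/16

Answer: 35/16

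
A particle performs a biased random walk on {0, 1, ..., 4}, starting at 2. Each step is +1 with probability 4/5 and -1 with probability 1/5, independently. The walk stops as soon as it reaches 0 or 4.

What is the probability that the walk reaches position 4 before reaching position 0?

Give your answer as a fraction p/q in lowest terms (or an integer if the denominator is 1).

Answer: 16/17

Derivation:
Biased walk: p = 4/5, q = 1/5, r = q/p = 1/4
Gambler's ruin: P(hit 4 before 0 | start at 2) = (1 - r^a)/(1 - r^N)
r^2 = 1/16; r^4 = 1/256
P = (1 - 1/16) / (1 - 1/256) = 15/16 / 255/256 = 16/17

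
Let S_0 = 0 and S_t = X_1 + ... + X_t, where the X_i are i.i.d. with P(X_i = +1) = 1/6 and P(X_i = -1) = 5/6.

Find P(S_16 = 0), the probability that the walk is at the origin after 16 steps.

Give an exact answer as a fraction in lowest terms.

To be at 0 after 16 steps: need exactly 8 steps of +1 and 8 of -1.
Number of such sequences: C(16,8) = 12870
Each has probability (1/6)^8 · (5/6)^8 = 390625/2821109907456
P = 12870 · 390625/2821109907456 = 279296875/156728328192

Answer: 279296875/156728328192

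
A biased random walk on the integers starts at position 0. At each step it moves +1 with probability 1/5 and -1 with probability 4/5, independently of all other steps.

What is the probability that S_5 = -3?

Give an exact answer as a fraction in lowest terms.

To reach position -3 after 5 steps: need 1 step of +1 and 4 steps of -1.
Number of such sequences: C(5,1) = 5
Each has probability (1/5)^1 · (4/5)^4 = 256/3125
P = 5 · 256/3125 = 256/625

Answer: 256/625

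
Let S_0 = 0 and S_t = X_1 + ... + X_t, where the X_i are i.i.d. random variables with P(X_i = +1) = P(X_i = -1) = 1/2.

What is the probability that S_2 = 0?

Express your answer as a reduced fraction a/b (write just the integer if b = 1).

To return to 0 after 2 steps: need exactly 1 step of +1 and 1 of -1.
Favorable paths: C(2,1) = 2
Total paths: 2^2 = 4
P = 2/4 = 1/2

Answer: 1/2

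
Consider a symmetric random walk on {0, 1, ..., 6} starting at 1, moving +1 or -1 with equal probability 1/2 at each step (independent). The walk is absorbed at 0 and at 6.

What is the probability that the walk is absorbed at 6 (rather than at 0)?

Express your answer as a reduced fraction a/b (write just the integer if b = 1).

Symmetric walk (p = 1/2): the harmonic-function argument gives P(hit 6 before 0 | start at 1) = a/N.
P = 1/6 = 1/6

Answer: 1/6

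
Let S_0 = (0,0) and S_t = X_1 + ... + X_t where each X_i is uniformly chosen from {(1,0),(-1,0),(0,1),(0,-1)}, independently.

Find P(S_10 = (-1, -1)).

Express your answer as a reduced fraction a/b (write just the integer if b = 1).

Let h be the number of horizontal steps (so 10-h are vertical). To end at (-1,-1) need (h-1)/2 right-steps and ((10-h)-1)/2 up-steps.
Sum over h with 1 ≤ h ≤ 9, h ≡ 1 (mod 2), 10-h ≡ 1 (mod 2):
h=1: C(10,1)·C(1,0)·C(9,4) = 10·1·126 = 1260
h=3: C(10,3)·C(3,1)·C(7,3) = 120·3·35 = 12600
h=5: C(10,5)·C(5,2)·C(5,2) = 252·10·10 = 25200
h=7: C(10,7)·C(7,3)·C(3,1) = 120·35·3 = 12600
h=9: C(10,9)·C(9,4)·C(1,0) = 10·126·1 = 1260
Total favorable: 52920
Total paths: 4^10 = 1048576
P = 52920/1048576 = 6615/131072

Answer: 6615/131072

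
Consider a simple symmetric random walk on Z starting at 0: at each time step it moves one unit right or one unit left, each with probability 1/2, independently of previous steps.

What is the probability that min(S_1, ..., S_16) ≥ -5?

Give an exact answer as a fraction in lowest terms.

Answer: 28067/32768

Derivation:
Let f(t,s) = #length-t paths at position s with S_1..S_t all ≥ -5.
f(t,s) = f(t-1,s-1) + f(t-1,s+1) for s ≥ -5; f(t,s) = 0 for s < -5.
t=0: f(0,0)=1
t=1: f(1,-1)=1 f(1,1)=1
t=2: f(2,-2)=1 f(2,0)=2 f(2,2)=1
t=3: f(3,-3)=1 f(3,-1)=3 f(3,1)=3 f(3,3)=1
t=4: f(4,-4)=1 f(4,-2)=4 f(4,0)=6 f(4,2)=4 f(4,4)=1
t=5: f(5,-5)=1 f(5,-3)=5 f(5,-1)=10 f(5,1)=10 f(5,3)=5 f(5,5)=1
t=6: f(6,-4)=6 f(6,-2)=15 f(6,0)=20 f(6,2)=15 f(6,4)=6 f(6,6)=1
t=7: f(7,-5)=6 f(7,-3)=21 f(7,-1)=35 f(7,1)=35 f(7,3)=21 f(7,5)=7 f(7,7)=1
t=8: f(8,-4)=27 f(8,-2)=56 f(8,0)=70 f(8,2)=56 f(8,4)=28 f(8,6)=8 f(8,8)=1
t=9: f(9,-5)=27 f(9,-3)=83 f(9,-1)=126 f(9,1)=126 f(9,3)=84 f(9,5)=36 f(9,7)=9 f(9,9)=1
t=10: f(10,-4)=110 f(10,-2)=209 f(10,0)=252 f(10,2)=210 f(10,4)=120 f(10,6)=45 f(10,8)=10 f(10,10)=1
t=11: f(11,-5)=110 f(11,-3)=319 f(11,-1)=461 f(11,1)=462 f(11,3)=330 f(11,5)=165 f(11,7)=55 f(11,9)=11 f(11,11)=1
t=12: f(12,-4)=429 f(12,-2)=780 f(12,0)=923 f(12,2)=792 f(12,4)=495 f(12,6)=220 f(12,8)=66 f(12,10)=12 f(12,12)=1
t=13: f(13,-5)=429 f(13,-3)=1209 f(13,-1)=1703 f(13,1)=1715 f(13,3)=1287 f(13,5)=715 f(13,7)=286 f(13,9)=78 f(13,11)=13 f(13,13)=1
t=14: f(14,-4)=1638 f(14,-2)=2912 f(14,0)=3418 f(14,2)=3002 f(14,4)=2002 f(14,6)=1001 f(14,8)=364 f(14,10)=91 f(14,12)=14 f(14,14)=1
t=15: f(15,-5)=1638 f(15,-3)=4550 f(15,-1)=6330 f(15,1)=6420 f(15,3)=5004 f(15,5)=3003 f(15,7)=1365 f(15,9)=455 f(15,11)=105 f(15,13)=15 f(15,15)=1
t=16: f(16,-4)=6188 f(16,-2)=10880 f(16,0)=12750 f(16,2)=11424 f(16,4)=8007 f(16,6)=4368 f(16,8)=1820 f(16,10)=560 f(16,12)=120 f(16,14)=16 f(16,16)=1
Σ_s f(16,s) = 56134
P = 56134/65536 = 28067/32768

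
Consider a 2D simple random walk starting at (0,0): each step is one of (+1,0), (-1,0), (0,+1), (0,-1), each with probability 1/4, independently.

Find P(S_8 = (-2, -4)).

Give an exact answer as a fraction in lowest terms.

Let h be the number of horizontal steps (so 8-h are vertical). To end at (-2,-4) need (h-2)/2 right-steps and ((8-h)-4)/2 up-steps.
Sum over h with 2 ≤ h ≤ 4, h ≡ 0 (mod 2), 8-h ≡ 0 (mod 2):
h=2: C(8,2)·C(2,0)·C(6,1) = 28·1·6 = 168
h=4: C(8,4)·C(4,1)·C(4,0) = 70·4·1 = 280
Total favorable: 448
Total paths: 4^8 = 65536
P = 448/65536 = 7/1024

Answer: 7/1024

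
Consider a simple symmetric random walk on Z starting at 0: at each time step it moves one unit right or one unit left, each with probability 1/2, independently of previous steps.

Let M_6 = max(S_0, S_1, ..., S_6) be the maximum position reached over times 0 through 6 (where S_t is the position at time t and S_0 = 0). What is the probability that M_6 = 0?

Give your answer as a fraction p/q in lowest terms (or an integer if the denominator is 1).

Let M_6 = max(S_0,...,S_6). Use the reflection principle: for j ≥ 1, #{paths with M_6 ≥ j} = #{S_6 ≥ j} + #{S_6 ≥ j+1}.
P(M_6 ≥ 0) = 1 since S_0 = 0, so #{M_6 ≥ 0} = 64.
#{M_6 ≥ 1} = #{S_6 ≥ 1} + #{S_6 ≥ 2} = 22 + 22 = 44.
#{M_6 = 0} = 64 - 44 = 20.
P(M_6 = 0) = 20/64 = 5/16

Answer: 5/16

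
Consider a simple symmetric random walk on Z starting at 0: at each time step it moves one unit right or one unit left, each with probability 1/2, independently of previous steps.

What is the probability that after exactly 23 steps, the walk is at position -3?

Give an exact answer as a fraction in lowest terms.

To reach position -3 after 23 steps: need 10 steps of +1 and 13 of -1.
Favorable paths: C(23,10) = 1144066
Total paths: 2^23 = 8388608
P = 1144066/8388608 = 572033/4194304

Answer: 572033/4194304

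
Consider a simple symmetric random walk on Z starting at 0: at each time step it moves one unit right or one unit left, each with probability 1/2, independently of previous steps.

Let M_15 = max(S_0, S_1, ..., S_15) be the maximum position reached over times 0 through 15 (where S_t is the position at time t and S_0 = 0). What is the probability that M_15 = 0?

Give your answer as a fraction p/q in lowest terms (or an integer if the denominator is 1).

Answer: 6435/32768

Derivation:
Let M_15 = max(S_0,...,S_15). Use the reflection principle: for j ≥ 1, #{paths with M_15 ≥ j} = #{S_15 ≥ j} + #{S_15 ≥ j+1}.
P(M_15 ≥ 0) = 1 since S_0 = 0, so #{M_15 ≥ 0} = 32768.
#{M_15 ≥ 1} = #{S_15 ≥ 1} + #{S_15 ≥ 2} = 16384 + 9949 = 26333.
#{M_15 = 0} = 32768 - 26333 = 6435.
P(M_15 = 0) = 6435/32768 = 6435/32768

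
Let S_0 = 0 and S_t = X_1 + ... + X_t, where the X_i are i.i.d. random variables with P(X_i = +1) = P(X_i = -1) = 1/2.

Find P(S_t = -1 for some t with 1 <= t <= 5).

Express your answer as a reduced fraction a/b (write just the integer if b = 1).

Answer: 11/16

Derivation:
Count via complement. Let g(t,s) = #length-t paths at position s with S_1..S_t all ≠ -1.
g(t,s) = g(t-1,s-1) + g(t-1,s+1) for s ≠ -1; g(t,-1) = 0.
t=0: g(0,0)=1
t=1: g(1,1)=1
t=2: g(2,0)=1 g(2,2)=1
t=3: g(3,1)=2 g(3,3)=1
t=4: g(4,0)=2 g(4,2)=3 g(4,4)=1
t=5: g(5,1)=5 g(5,3)=4 g(5,5)=1
Paths never hitting -1: Σ_s g(5,s) = 10
Paths hitting -1: 2^5 - 10 = 22
P = 22/32 = 11/16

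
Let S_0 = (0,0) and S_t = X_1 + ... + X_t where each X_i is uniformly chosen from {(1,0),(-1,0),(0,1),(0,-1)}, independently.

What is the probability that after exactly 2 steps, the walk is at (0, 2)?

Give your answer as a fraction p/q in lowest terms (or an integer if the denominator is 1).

Let h be the number of horizontal steps (so 2-h are vertical). To end at (0,2) need (h+0)/2 right-steps and ((2-h)+2)/2 up-steps.
Sum over h with 0 ≤ h ≤ 0, h ≡ 0 (mod 2), 2-h ≡ 0 (mod 2):
h=0: C(2,0)·C(0,0)·C(2,2) = 1·1·1 = 1
Total favorable: 1
Total paths: 4^2 = 16
P = 1/16 = 1/16

Answer: 1/16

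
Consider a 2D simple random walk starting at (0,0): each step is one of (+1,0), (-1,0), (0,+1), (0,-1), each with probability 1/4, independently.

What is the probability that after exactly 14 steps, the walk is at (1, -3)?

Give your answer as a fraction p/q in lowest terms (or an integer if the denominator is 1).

Let h be the number of horizontal steps (so 14-h are vertical). To end at (1,-3) need (h+1)/2 right-steps and ((14-h)-3)/2 up-steps.
Sum over h with 1 ≤ h ≤ 11, h ≡ 1 (mod 2), 14-h ≡ 1 (mod 2):
h=1: C(14,1)·C(1,1)·C(13,5) = 14·1·1287 = 18018
h=3: C(14,3)·C(3,2)·C(11,4) = 364·3·330 = 360360
h=5: C(14,5)·C(5,3)·C(9,3) = 2002·10·84 = 1681680
h=7: C(14,7)·C(7,4)·C(7,2) = 3432·35·21 = 2522520
h=9: C(14,9)·C(9,5)·C(5,1) = 2002·126·5 = 1261260
h=11: C(14,11)·C(11,6)·C(3,0) = 364·462·1 = 168168
Total favorable: 6012006
Total paths: 4^14 = 268435456
P = 6012006/268435456 = 3006003/134217728

Answer: 3006003/134217728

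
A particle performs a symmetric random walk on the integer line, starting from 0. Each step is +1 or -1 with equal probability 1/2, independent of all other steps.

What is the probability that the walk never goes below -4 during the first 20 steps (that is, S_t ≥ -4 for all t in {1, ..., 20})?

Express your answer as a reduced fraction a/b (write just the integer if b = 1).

Let f(t,s) = #length-t paths at position s with S_1..S_t all ≥ -4.
f(t,s) = f(t-1,s-1) + f(t-1,s+1) for s ≥ -4; f(t,s) = 0 for s < -4.
t=0: f(0,0)=1
t=1: f(1,-1)=1 f(1,1)=1
t=2: f(2,-2)=1 f(2,0)=2 f(2,2)=1
t=3: f(3,-3)=1 f(3,-1)=3 f(3,1)=3 f(3,3)=1
t=4: f(4,-4)=1 f(4,-2)=4 f(4,0)=6 f(4,2)=4 f(4,4)=1
t=5: f(5,-3)=5 f(5,-1)=10 f(5,1)=10 f(5,3)=5 f(5,5)=1
t=6: f(6,-4)=5 f(6,-2)=15 f(6,0)=20 f(6,2)=15 f(6,4)=6 f(6,6)=1
t=7: f(7,-3)=20 f(7,-1)=35 f(7,1)=35 f(7,3)=21 f(7,5)=7 f(7,7)=1
t=8: f(8,-4)=20 f(8,-2)=55 f(8,0)=70 f(8,2)=56 f(8,4)=28 f(8,6)=8 f(8,8)=1
t=9: f(9,-3)=75 f(9,-1)=125 f(9,1)=126 f(9,3)=84 f(9,5)=36 f(9,7)=9 f(9,9)=1
t=10: f(10,-4)=75 f(10,-2)=200 f(10,0)=251 f(10,2)=210 f(10,4)=120 f(10,6)=45 f(10,8)=10 f(10,10)=1
t=11: f(11,-3)=275 f(11,-1)=451 f(11,1)=461 f(11,3)=330 f(11,5)=165 f(11,7)=55 f(11,9)=11 f(11,11)=1
t=12: f(12,-4)=275 f(12,-2)=726 f(12,0)=912 f(12,2)=791 f(12,4)=495 f(12,6)=220 f(12,8)=66 f(12,10)=12 f(12,12)=1
t=13: f(13,-3)=1001 f(13,-1)=1638 f(13,1)=1703 f(13,3)=1286 f(13,5)=715 f(13,7)=286 f(13,9)=78 f(13,11)=13 f(13,13)=1
t=14: f(14,-4)=1001 f(14,-2)=2639 f(14,0)=3341 f(14,2)=2989 f(14,4)=2001 f(14,6)=1001 f(14,8)=364 f(14,10)=91 f(14,12)=14 f(14,14)=1
t=15: f(15,-3)=3640 f(15,-1)=5980 f(15,1)=6330 f(15,3)=4990 f(15,5)=3002 f(15,7)=1365 f(15,9)=455 f(15,11)=105 f(15,13)=15 f(15,15)=1
t=16: f(16,-4)=3640 f(16,-2)=9620 f(16,0)=12310 f(16,2)=11320 f(16,4)=7992 f(16,6)=4367 f(16,8)=1820 f(16,10)=560 f(16,12)=120 f(16,14)=16 f(16,16)=1
t=17: f(17,-3)=13260 f(17,-1)=21930 f(17,1)=23630 f(17,3)=19312 f(17,5)=12359 f(17,7)=6187 f(17,9)=2380 f(17,11)=680 f(17,13)=136 f(17,15)=17 f(17,17)=1
t=18: f(18,-4)=13260 f(18,-2)=35190 f(18,0)=45560 f(18,2)=42942 f(18,4)=31671 f(18,6)=18546 f(18,8)=8567 f(18,10)=3060 f(18,12)=816 f(18,14)=153 f(18,16)=18 f(18,18)=1
t=19: f(19,-3)=48450 f(19,-1)=80750 f(19,1)=88502 f(19,3)=74613 f(19,5)=50217 f(19,7)=27113 f(19,9)=11627 f(19,11)=3876 f(19,13)=969 f(19,15)=171 f(19,17)=19 f(19,19)=1
t=20: f(20,-4)=48450 f(20,-2)=129200 f(20,0)=169252 f(20,2)=163115 f(20,4)=124830 f(20,6)=77330 f(20,8)=38740 f(20,10)=15503 f(20,12)=4845 f(20,14)=1140 f(20,16)=190 f(20,18)=20 f(20,20)=1
Σ_s f(20,s) = 772616
P = 772616/1048576 = 96577/131072

Answer: 96577/131072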